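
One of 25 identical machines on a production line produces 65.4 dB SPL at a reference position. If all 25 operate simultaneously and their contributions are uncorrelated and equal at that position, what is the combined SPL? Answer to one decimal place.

79.4 dB SPL

25 equal incoherent sources raise the level by 10·log₁₀(25) = 13.98 dB.
L_total = 65.4 + 13.98 = 79.4 dB SPL.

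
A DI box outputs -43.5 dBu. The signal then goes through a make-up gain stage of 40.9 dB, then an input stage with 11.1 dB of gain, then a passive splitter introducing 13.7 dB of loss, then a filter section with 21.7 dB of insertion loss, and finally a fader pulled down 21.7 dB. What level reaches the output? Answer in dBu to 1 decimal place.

Cascaded gains and losses add directly in dB.
-43.5 + 40.9 + 11.1 − 13.7 − 21.7 − 21.7 = -48.6 dBu.

-48.6 dBu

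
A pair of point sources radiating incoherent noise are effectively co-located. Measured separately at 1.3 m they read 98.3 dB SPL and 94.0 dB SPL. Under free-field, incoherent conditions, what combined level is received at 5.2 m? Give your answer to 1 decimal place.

Combined at 1.3 m: 10·log₁₀(10^(98.3/10)+10^(94.0/10)) = 99.67 dB SPL.
Then apply −20·log₁₀(5.2/1.3) = -12.04 dB → 87.6 dB SPL.

87.6 dB SPL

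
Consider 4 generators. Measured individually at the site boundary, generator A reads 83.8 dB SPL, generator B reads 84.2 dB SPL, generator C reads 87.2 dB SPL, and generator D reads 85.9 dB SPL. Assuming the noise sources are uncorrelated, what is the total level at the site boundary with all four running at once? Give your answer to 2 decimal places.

91.51 dB SPL

Incoherent sources sum as intensities:
L_total = 10·log₁₀(10^(83.8/10) + 10^(84.2/10) + 10^(87.2/10) + 10^(85.9/10)) = 10·log₁₀(1417000000) = 91.51 dB SPL.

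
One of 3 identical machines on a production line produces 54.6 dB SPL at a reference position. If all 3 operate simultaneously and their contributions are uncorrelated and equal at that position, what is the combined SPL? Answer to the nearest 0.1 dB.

59.4 dB SPL

3 equal incoherent sources raise the level by 10·log₁₀(3) = 4.77 dB.
L_total = 54.6 + 4.77 = 59.4 dB SPL.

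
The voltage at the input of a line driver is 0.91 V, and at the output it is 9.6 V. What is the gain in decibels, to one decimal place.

20.5 dB

Voltage is an amplitude quantity, so gain = 20·log₁₀(V_out/V_in).
20·log₁₀(9.6/0.91) = 20·log₁₀(10.55) = 20.5 dB.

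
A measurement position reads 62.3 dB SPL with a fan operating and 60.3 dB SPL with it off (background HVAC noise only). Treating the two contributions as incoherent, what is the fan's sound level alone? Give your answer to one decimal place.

Background correction is a power subtraction:
L_src = 10·log₁₀(10^(62.3/10) − 10^(60.3/10)) = 10·log₁₀(626700) = 58.0 dB SPL.

58.0 dB SPL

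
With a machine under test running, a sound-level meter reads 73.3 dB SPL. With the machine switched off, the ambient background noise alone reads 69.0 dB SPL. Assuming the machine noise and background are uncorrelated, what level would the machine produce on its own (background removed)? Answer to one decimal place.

71.3 dB SPL

Subtract intensities: L_src = 10·log₁₀(10^(L_total/10) − 10^(L_bg/10)).
L_src = 10·log₁₀(10^(73.3/10) − 10^(69.0/10)) = 10·log₁₀(13440000) = 71.3 dB SPL.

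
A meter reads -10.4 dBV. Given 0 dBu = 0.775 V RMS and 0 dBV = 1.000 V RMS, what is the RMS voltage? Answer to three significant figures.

0.302 V

V = 1.000 V × 10^(-10.4/20).
= 1.000 × 0.3020 = 0.302 V.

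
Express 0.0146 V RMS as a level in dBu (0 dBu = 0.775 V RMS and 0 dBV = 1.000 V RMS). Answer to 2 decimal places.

-34.50 dBu

dBu = 20·log₁₀(V / 0.775 V).
20·log₁₀(0.0146/0.775) = -34.50 dBu.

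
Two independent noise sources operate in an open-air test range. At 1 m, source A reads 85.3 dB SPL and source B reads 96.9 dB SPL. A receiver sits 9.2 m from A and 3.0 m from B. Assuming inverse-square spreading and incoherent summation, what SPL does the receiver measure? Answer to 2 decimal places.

87.39 dB SPL

At the listener: L_A = 85.3 − 20·log₁₀(9.2) = 66.024 dB; L_B = 96.9 − 20·log₁₀(3.0) = 87.358 dB.
Combined: 10·log₁₀(10^(66.024/10)+10^(87.358/10)) = 87.39 dB SPL.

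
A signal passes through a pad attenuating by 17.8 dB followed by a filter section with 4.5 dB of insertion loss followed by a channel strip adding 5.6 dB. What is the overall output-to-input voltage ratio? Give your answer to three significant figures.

0.146

Net gain = (−17.8) + (−4.5) + 5.6 = -16.7 dB.
Voltage ratio = 10^(-16.7/20) = 0.146.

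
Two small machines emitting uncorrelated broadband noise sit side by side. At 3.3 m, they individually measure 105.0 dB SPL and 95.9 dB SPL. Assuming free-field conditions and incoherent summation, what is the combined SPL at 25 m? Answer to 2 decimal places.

87.92 dB SPL

Combined at 3.3 m: 10·log₁₀(10^(105.0/10)+10^(95.9/10)) = 105.504 dB SPL.
Then apply −20·log₁₀(25/3.3) = -17.589 dB → 87.92 dB SPL.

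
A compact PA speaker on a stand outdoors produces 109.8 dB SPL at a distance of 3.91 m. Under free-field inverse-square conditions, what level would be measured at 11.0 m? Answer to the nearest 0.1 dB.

100.8 dB SPL

Inverse-square spreading gives ΔL = −20·log₁₀(d₂/d₁).
ΔL = −20·log₁₀(11.0/3.91) = -8.98 dB, so L₂ = 109.8 + (-8.98) = 100.8 dB SPL.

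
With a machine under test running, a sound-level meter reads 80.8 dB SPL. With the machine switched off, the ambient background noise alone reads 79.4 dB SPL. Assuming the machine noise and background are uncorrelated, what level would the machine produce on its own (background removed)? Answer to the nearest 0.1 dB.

75.2 dB SPL

Subtract intensities: L_src = 10·log₁₀(10^(L_total/10) − 10^(L_bg/10)).
L_src = 10·log₁₀(10^(80.8/10) − 10^(79.4/10)) = 10·log₁₀(33130000) = 75.2 dB SPL.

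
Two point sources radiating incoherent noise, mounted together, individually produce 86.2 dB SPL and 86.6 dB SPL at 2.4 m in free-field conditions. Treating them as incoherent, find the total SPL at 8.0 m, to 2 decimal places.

Combined at 2.4 m: 10·log₁₀(10^(86.2/10)+10^(86.6/10)) = 89.415 dB SPL.
Then apply −20·log₁₀(8.0/2.4) = -10.458 dB → 78.96 dB SPL.

78.96 dB SPL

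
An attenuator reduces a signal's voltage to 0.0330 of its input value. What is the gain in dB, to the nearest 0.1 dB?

For a voltage ratio, dB = 20·log₁₀(V₂/V₁).
20·log₁₀(0.0330) = -29.6 dB.

-29.6 dB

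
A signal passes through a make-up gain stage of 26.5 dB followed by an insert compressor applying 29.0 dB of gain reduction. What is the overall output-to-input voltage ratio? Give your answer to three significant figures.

0.750

Net gain = 26.5 + (−29.0) = -2.5 dB.
Voltage ratio = 10^(-2.5/20) = 0.750.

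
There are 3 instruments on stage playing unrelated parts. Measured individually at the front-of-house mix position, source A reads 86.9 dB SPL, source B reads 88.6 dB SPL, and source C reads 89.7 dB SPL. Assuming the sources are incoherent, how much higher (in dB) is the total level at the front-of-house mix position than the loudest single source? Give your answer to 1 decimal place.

3.6 dB

Uncorrelated sources add in intensity (power), not in dB.
L_total = 10·log₁₀(10^(86.9/10) + 10^(88.6/10) + 10^(89.7/10)) = 93.32 dB SPL.
Excess over the loudest (89.7 dB): 93.32 − 89.7 = 3.6 dB.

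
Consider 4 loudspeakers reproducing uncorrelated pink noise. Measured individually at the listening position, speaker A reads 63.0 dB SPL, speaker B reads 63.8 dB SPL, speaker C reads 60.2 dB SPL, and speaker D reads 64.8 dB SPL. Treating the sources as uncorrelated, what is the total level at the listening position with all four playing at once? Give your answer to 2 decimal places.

69.27 dB SPL

Uncorrelated sources add in intensity (power), not in dB.
L_total = 10·log₁₀(10^(63.0/10) + 10^(63.8/10) + 10^(60.2/10) + 10^(64.8/10)) = 10·log₁₀(8461000) = 69.27 dB SPL.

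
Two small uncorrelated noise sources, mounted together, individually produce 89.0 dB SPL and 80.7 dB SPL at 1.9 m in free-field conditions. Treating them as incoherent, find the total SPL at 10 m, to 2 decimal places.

Combined at 1.9 m: 10·log₁₀(10^(89.0/10)+10^(80.7/10)) = 89.599 dB SPL.
Then apply −20·log₁₀(10/1.9) = -14.425 dB → 75.17 dB SPL.

75.17 dB SPL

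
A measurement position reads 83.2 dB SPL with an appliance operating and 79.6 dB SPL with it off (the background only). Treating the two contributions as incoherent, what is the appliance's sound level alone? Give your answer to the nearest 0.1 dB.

80.7 dB SPL

Background correction is a power subtraction:
L_src = 10·log₁₀(10^(83.2/10) − 10^(79.6/10)) = 10·log₁₀(117700000) = 80.7 dB SPL.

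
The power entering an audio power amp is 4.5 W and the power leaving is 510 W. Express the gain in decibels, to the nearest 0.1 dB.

Power is a power quantity, so gain = 10·log₁₀(P_out/P_in).
10·log₁₀(510/4.5) = 10·log₁₀(113.3) = 20.5 dB.

20.5 dB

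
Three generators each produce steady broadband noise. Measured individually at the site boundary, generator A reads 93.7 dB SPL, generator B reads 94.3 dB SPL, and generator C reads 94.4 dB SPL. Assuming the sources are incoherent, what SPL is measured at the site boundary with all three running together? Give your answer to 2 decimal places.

98.92 dB SPL

Incoherent sources sum as intensities:
L_total = 10·log₁₀(10^(93.7/10) + 10^(94.3/10) + 10^(94.4/10)) = 10·log₁₀(7790000000) = 98.92 dB SPL.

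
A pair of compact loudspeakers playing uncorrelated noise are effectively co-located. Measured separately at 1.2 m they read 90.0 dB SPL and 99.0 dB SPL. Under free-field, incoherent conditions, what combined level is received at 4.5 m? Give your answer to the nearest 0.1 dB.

88.0 dB SPL

Combined at 1.2 m: 10·log₁₀(10^(90.0/10)+10^(99.0/10)) = 99.51 dB SPL.
Then apply −20·log₁₀(4.5/1.2) = -11.48 dB → 88.0 dB SPL.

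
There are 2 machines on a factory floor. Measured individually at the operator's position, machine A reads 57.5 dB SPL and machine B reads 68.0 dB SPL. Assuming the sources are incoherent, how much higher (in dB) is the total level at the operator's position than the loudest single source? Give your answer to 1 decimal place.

0.4 dB

Uncorrelated sources add in intensity (power), not in dB.
L_total = 10·log₁₀(10^(57.5/10) + 10^(68.0/10)) = 68.37 dB SPL.
Excess over the loudest (68.0 dB): 68.37 − 68.0 = 0.4 dB.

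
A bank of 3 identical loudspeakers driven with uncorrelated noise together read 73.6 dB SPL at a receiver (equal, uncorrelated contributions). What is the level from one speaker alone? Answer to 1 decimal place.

68.8 dB SPL

3 equal incoherent sources add 10·log₁₀(3) = 4.77 dB over one source.
L_one = 73.6 − 4.77 = 68.8 dB SPL.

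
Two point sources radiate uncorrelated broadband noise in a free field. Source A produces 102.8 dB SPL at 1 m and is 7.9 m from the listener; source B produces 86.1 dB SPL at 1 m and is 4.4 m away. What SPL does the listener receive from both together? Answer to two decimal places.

At the listener: L_A = 102.8 − 20·log₁₀(7.9) = 84.847 dB; L_B = 86.1 − 20·log₁₀(4.4) = 73.231 dB.
Combined: 10·log₁₀(10^(84.847/10)+10^(73.231/10)) = 85.14 dB SPL.

85.14 dB SPL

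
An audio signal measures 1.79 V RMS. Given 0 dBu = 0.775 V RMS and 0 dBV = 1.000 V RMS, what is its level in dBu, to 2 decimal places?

dBu = 20·log₁₀(V / 0.775 V).
20·log₁₀(1.79/0.775) = +7.27 dBu.

+7.27 dBu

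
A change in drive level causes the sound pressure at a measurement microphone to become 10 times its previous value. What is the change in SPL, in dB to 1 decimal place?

Sound pressure is an amplitude quantity: ΔL = 20·log₁₀(p₂/p₁).
20·log₁₀(10) = 20.0 dB.

20.0 dB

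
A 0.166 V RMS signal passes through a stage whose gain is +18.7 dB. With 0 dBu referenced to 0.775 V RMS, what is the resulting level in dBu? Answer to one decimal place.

Input level: 20·log₁₀(0.166/0.775) = -13.38 dBu.
Output: -13.38 + 18.7 = +5.3 dBu.

+5.3 dBu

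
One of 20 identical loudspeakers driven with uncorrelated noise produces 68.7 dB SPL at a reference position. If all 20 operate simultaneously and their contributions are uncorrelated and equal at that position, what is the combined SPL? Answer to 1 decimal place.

20 equal incoherent sources raise the level by 10·log₁₀(20) = 13.01 dB.
L_total = 68.7 + 13.01 = 81.7 dB SPL.

81.7 dB SPL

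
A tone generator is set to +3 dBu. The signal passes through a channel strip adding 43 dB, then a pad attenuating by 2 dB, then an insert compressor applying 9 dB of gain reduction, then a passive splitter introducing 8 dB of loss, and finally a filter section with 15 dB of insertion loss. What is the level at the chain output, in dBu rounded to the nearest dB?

+12 dBu

In dB, series stages simply add:
+3 + 43 − 2 − 9 − 8 − 15 = +12 dBu.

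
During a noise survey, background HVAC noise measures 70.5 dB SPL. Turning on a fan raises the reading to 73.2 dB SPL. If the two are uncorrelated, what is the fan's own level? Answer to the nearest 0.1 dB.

69.9 dB SPL

Remove the background by subtracting linear intensities:
L_src = 10·log₁₀(10^(73.2/10) − 10^(70.5/10)) = 10·log₁₀(9673000) = 69.9 dB SPL.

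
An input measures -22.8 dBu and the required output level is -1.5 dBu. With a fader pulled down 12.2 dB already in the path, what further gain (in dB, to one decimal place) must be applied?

The required make-up gain is the shortfall in the dB sum.
G = -1.5 − (-22.8) + 12.2 = 33.5 dB.

33.5 dB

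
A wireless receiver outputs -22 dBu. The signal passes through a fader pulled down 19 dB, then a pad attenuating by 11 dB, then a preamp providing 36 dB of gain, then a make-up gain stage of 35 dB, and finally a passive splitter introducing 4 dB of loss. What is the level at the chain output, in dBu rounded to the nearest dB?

+15 dBu

In dB, series stages simply add:
-22 − 19 − 11 + 36 + 35 − 4 = +15 dBu.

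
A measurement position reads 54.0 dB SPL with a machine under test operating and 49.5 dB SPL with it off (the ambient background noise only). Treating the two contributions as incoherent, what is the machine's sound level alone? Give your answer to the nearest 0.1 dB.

52.1 dB SPL

Remove the background by subtracting linear intensities:
L_src = 10·log₁₀(10^(54.0/10) − 10^(49.5/10)) = 10·log₁₀(162100) = 52.1 dB SPL.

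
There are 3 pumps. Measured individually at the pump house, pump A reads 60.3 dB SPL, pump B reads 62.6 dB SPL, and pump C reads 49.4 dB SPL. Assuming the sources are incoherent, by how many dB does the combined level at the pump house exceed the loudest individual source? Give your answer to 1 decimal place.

Uncorrelated sources add in intensity (power), not in dB.
L_total = 10·log₁₀(10^(60.3/10) + 10^(62.6/10) + 10^(49.4/10)) = 64.74 dB SPL.
Excess over the loudest (62.6 dB): 64.74 − 62.6 = 2.1 dB.

2.1 dB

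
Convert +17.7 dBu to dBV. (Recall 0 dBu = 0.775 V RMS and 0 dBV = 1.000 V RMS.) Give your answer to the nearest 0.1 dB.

The offset between the scales is 20·log₁₀(0.775/1.000) = −2.214 dB.
So dBV = +17.7 − 2.214 = +15.5 dBV.

+15.5 dBV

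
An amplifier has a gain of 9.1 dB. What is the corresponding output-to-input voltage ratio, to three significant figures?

2.85

Voltage ratio = 10^(dB/20).
10^(9.1/20) = 10^(0.4550) = 2.85.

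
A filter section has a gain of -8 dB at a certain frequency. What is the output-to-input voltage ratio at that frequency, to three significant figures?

0.398

Voltage ratio = 10^(dB/20).
10^(-8/20) = 10^(-0.4000) = 0.398.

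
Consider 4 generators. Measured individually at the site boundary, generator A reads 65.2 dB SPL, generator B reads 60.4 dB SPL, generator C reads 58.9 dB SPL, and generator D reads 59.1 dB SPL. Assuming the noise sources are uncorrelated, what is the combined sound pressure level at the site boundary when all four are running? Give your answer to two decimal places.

Incoherent sources sum as intensities:
L_total = 10·log₁₀(10^(65.2/10) + 10^(60.4/10) + 10^(58.9/10) + 10^(59.1/10)) = 10·log₁₀(5997000) = 67.78 dB SPL.

67.78 dB SPL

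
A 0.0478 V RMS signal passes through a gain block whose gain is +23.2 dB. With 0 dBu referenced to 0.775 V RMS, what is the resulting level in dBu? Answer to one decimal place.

-1.0 dBu

Input level: 20·log₁₀(0.0478/0.775) = -24.20 dBu.
Output: -24.20 + 23.2 = -1.0 dBu.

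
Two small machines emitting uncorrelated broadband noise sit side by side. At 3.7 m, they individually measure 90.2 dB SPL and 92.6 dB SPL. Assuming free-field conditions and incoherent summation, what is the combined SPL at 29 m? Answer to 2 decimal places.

76.69 dB SPL

Combined at 3.7 m: 10·log₁₀(10^(90.2/10)+10^(92.6/10)) = 94.574 dB SPL.
Then apply −20·log₁₀(29/3.7) = -17.884 dB → 76.69 dB SPL.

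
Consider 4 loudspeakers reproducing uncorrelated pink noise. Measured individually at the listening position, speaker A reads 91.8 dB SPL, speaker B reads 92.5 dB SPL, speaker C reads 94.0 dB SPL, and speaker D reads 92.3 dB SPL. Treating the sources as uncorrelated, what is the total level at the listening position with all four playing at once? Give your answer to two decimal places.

98.75 dB SPL

Uncorrelated sources add in intensity (power), not in dB.
L_total = 10·log₁₀(10^(91.8/10) + 10^(92.5/10) + 10^(94.0/10) + 10^(92.3/10)) = 10·log₁₀(7502000000) = 98.75 dB SPL.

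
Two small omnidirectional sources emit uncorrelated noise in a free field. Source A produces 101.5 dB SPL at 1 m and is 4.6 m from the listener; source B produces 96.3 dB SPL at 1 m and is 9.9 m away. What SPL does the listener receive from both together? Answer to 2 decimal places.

88.52 dB SPL

At the listener: L_A = 101.5 − 20·log₁₀(4.6) = 88.245 dB; L_B = 96.3 − 20·log₁₀(9.9) = 76.387 dB.
Combined: 10·log₁₀(10^(88.245/10)+10^(76.387/10)) = 88.52 dB SPL.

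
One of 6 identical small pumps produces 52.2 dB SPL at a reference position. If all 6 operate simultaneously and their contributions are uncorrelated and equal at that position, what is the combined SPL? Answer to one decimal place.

60.0 dB SPL

6 equal incoherent sources raise the level by 10·log₁₀(6) = 7.78 dB.
L_total = 52.2 + 7.78 = 60.0 dB SPL.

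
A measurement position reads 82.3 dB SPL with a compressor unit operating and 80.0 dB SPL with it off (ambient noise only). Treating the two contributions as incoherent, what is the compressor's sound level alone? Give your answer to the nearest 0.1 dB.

78.4 dB SPL

Subtract intensities: L_src = 10·log₁₀(10^(L_total/10) − 10^(L_bg/10)).
L_src = 10·log₁₀(10^(82.3/10) − 10^(80.0/10)) = 10·log₁₀(69820000) = 78.4 dB SPL.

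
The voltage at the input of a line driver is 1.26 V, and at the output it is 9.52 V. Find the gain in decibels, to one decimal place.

Voltage is an amplitude quantity, so gain = 20·log₁₀(V_out/V_in).
20·log₁₀(9.52/1.26) = 20·log₁₀(7.556) = 17.6 dB.

17.6 dB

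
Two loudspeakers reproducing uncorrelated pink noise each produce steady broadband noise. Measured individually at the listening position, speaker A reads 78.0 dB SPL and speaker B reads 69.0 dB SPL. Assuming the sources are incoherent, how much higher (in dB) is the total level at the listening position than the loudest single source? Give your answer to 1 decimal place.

0.5 dB

Incoherent sources sum as intensities:
L_total = 10·log₁₀(10^(78.0/10) + 10^(69.0/10)) = 78.51 dB SPL.
Excess over the loudest (78.0 dB): 78.51 − 78.0 = 0.5 dB.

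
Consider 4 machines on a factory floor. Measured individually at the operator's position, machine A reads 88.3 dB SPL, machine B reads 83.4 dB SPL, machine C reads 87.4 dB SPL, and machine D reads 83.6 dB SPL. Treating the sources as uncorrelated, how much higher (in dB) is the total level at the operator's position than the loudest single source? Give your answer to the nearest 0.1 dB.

3.9 dB

Incoherent sources sum as intensities:
L_total = 10·log₁₀(10^(88.3/10) + 10^(83.4/10) + 10^(87.4/10) + 10^(83.6/10)) = 92.24 dB SPL.
Excess over the loudest (88.3 dB): 92.24 − 88.3 = 3.9 dB.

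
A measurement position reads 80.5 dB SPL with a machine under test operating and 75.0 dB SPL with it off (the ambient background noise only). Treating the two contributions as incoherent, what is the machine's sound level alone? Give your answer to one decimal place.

79.1 dB SPL

Remove the background by subtracting linear intensities:
L_src = 10·log₁₀(10^(80.5/10) − 10^(75.0/10)) = 10·log₁₀(80580000) = 79.1 dB SPL.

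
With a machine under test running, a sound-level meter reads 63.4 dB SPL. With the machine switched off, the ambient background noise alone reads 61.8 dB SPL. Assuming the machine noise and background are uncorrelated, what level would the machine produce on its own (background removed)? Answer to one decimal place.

58.3 dB SPL

Remove the background by subtracting linear intensities:
L_src = 10·log₁₀(10^(63.4/10) − 10^(61.8/10)) = 10·log₁₀(674200) = 58.3 dB SPL.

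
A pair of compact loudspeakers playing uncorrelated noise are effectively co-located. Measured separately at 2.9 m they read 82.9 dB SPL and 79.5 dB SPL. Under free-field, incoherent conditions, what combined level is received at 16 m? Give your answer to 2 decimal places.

Combined at 2.9 m: 10·log₁₀(10^(82.9/10)+10^(79.5/10)) = 84.535 dB SPL.
Then apply −20·log₁₀(16/2.9) = -14.834 dB → 69.70 dB SPL.

69.70 dB SPL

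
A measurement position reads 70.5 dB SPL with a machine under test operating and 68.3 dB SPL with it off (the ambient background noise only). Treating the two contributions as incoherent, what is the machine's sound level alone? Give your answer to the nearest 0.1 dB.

66.5 dB SPL

Remove the background by subtracting linear intensities:
L_src = 10·log₁₀(10^(70.5/10) − 10^(68.3/10)) = 10·log₁₀(4459000) = 66.5 dB SPL.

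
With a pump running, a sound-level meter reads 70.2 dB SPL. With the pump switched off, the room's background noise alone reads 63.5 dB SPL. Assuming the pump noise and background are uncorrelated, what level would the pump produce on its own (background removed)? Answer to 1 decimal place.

69.2 dB SPL

Background correction is a power subtraction:
L_src = 10·log₁₀(10^(70.2/10) − 10^(63.5/10)) = 10·log₁₀(8233000) = 69.2 dB SPL.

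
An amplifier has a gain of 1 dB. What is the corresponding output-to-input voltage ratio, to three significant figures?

Voltage ratio = 10^(dB/20).
10^(1/20) = 10^(0.05000) = 1.12.

1.12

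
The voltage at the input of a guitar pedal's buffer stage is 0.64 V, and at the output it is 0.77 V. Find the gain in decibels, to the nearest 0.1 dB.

1.6 dB

Voltage is an amplitude quantity, so gain = 20·log₁₀(V_out/V_in).
20·log₁₀(0.77/0.64) = 20·log₁₀(1.203) = 1.6 dB.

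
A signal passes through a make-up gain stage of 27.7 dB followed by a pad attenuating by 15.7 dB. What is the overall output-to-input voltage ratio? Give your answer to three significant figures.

Net gain = 27.7 + (−15.7) = 12.0 dB.
Voltage ratio = 10^(12.0/20) = 3.98.

3.98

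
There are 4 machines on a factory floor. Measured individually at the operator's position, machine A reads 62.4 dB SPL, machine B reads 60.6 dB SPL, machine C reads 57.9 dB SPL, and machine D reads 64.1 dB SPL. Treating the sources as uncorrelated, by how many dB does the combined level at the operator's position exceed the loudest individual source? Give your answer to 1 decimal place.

3.7 dB

Uncorrelated sources add in intensity (power), not in dB.
L_total = 10·log₁₀(10^(62.4/10) + 10^(60.6/10) + 10^(57.9/10) + 10^(64.1/10)) = 67.83 dB SPL.
Excess over the loudest (64.1 dB): 67.83 − 64.1 = 3.7 dB.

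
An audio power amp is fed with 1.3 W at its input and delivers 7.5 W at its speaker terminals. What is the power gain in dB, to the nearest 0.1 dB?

Power ratio → dB uses the 10·log₁₀ form:
10·log₁₀(7.5/1.3) = 10·log₁₀(5.769) = 7.6 dB.

7.6 dB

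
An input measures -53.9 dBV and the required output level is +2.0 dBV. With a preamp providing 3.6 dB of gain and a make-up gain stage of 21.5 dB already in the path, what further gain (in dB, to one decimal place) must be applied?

The required make-up gain is the shortfall in the dB sum.
G = +2.0 − (-53.9) − 3.6 − 21.5 = 30.8 dB.

30.8 dB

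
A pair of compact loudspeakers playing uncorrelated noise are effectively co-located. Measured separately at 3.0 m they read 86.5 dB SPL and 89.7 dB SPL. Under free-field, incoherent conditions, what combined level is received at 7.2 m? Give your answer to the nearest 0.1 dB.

Combined at 3.0 m: 10·log₁₀(10^(86.5/10)+10^(89.7/10)) = 91.40 dB SPL.
Then apply −20·log₁₀(7.2/3.0) = -7.60 dB → 83.8 dB SPL.

83.8 dB SPL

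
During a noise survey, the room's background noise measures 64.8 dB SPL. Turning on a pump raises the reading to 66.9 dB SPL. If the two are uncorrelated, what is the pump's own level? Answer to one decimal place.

62.7 dB SPL

Remove the background by subtracting linear intensities:
L_src = 10·log₁₀(10^(66.9/10) − 10^(64.8/10)) = 10·log₁₀(1878000) = 62.7 dB SPL.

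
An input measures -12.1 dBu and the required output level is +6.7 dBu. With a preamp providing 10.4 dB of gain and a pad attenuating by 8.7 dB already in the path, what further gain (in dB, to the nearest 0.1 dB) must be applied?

The required make-up gain is the shortfall in the dB sum.
G = +6.7 − (-12.1) − 10.4 + 8.7 = 17.1 dB.

17.1 dB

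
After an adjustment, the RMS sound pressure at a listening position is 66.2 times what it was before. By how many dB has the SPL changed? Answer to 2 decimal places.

Sound pressure is an amplitude quantity: ΔL = 20·log₁₀(p₂/p₁).
20·log₁₀(66.2) = 36.42 dB.

36.42 dB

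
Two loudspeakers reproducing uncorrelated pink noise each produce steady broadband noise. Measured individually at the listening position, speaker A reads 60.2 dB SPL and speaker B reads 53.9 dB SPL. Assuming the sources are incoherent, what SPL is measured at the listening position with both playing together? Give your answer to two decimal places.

61.11 dB SPL

Add the sources as powers (linear), then convert back to dB:
L_total = 10·log₁₀(10^(60.2/10) + 10^(53.9/10)) = 10·log₁₀(1293000) = 61.11 dB SPL.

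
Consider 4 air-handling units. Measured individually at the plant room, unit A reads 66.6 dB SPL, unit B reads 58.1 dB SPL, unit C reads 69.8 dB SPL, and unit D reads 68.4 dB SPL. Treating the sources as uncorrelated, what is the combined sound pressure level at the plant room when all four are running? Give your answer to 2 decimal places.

Uncorrelated sources add in intensity (power), not in dB.
L_total = 10·log₁₀(10^(66.6/10) + 10^(58.1/10) + 10^(69.8/10) + 10^(68.4/10)) = 10·log₁₀(21680000) = 73.36 dB SPL.

73.36 dB SPL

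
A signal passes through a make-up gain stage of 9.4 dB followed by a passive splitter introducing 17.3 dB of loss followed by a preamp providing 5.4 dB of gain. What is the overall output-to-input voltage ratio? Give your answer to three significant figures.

Net gain = 9.4 + (−17.3) + 5.4 = -2.5 dB.
Voltage ratio = 10^(-2.5/20) = 0.750.

0.750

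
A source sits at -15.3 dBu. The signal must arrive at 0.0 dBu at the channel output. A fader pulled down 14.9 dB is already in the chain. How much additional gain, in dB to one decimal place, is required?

The required make-up gain is the shortfall in the dB sum.
G = 0.0 − (-15.3) + 14.9 = 30.2 dB.

30.2 dB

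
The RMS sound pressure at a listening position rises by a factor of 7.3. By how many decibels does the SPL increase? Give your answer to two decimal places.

17.27 dB

Sound pressure is an amplitude quantity: ΔL = 20·log₁₀(p₂/p₁).
20·log₁₀(7.3) = 17.27 dB.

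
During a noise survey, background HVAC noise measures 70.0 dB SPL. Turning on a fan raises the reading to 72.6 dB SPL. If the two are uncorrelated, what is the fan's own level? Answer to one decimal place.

Remove the background by subtracting linear intensities:
L_src = 10·log₁₀(10^(72.6/10) − 10^(70.0/10)) = 10·log₁₀(8197000) = 69.1 dB SPL.

69.1 dB SPL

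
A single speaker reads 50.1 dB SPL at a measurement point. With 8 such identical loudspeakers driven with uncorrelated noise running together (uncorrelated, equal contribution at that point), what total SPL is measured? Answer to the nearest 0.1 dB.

8 equal incoherent sources raise the level by 10·log₁₀(8) = 9.03 dB.
L_total = 50.1 + 9.03 = 59.1 dB SPL.

59.1 dB SPL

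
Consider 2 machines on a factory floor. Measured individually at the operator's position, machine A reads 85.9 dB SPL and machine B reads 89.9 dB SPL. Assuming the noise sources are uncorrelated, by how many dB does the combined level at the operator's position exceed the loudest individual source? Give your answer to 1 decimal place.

Add the sources as powers (linear), then convert back to dB:
L_total = 10·log₁₀(10^(85.9/10) + 10^(89.9/10)) = 91.36 dB SPL.
Excess over the loudest (89.9 dB): 91.36 − 89.9 = 1.5 dB.

1.5 dB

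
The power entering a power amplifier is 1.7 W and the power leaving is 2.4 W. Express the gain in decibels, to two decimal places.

Power is a power quantity, so gain = 10·log₁₀(P_out/P_in).
10·log₁₀(2.4/1.7) = 10·log₁₀(1.412) = 1.50 dB.

1.50 dB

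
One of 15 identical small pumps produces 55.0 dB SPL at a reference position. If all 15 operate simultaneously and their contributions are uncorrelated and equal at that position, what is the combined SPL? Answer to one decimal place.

15 equal incoherent sources raise the level by 10·log₁₀(15) = 11.76 dB.
L_total = 55.0 + 11.76 = 66.8 dB SPL.

66.8 dB SPL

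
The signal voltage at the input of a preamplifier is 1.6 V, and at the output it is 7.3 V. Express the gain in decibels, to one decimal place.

13.2 dB

Voltage is an amplitude quantity, so gain = 20·log₁₀(V_out/V_in).
20·log₁₀(7.3/1.6) = 20·log₁₀(4.562) = 13.2 dB.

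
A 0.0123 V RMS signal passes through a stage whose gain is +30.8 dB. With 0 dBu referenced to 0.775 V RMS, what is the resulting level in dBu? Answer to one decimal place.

-5.2 dBu

Input level: 20·log₁₀(0.0123/0.775) = -35.99 dBu.
Output: -35.99 + 30.8 = -5.2 dBu.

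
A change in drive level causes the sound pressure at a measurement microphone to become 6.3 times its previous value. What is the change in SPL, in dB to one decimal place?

16.0 dB

SPL change from a pressure ratio uses the 20·log₁₀ form:
20·log₁₀(6.3) = 16.0 dB.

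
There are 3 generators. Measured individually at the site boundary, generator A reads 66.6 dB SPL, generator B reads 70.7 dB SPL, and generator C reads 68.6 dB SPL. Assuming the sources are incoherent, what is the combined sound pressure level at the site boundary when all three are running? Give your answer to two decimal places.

73.72 dB SPL

Add the sources as powers (linear), then convert back to dB:
L_total = 10·log₁₀(10^(66.6/10) + 10^(70.7/10) + 10^(68.6/10)) = 10·log₁₀(23560000) = 73.72 dB SPL.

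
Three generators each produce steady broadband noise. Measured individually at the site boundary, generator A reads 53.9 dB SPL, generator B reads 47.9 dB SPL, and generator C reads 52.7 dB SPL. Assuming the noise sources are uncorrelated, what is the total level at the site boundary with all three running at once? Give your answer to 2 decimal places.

Uncorrelated sources add in intensity (power), not in dB.
L_total = 10·log₁₀(10^(53.9/10) + 10^(47.9/10) + 10^(52.7/10)) = 10·log₁₀(493300) = 56.93 dB SPL.

56.93 dB SPL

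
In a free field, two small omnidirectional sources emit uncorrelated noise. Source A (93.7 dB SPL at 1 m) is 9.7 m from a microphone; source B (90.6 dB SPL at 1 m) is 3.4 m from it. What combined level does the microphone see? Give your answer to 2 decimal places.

At the listener: L_A = 93.7 − 20·log₁₀(9.7) = 73.965 dB; L_B = 90.6 − 20·log₁₀(3.4) = 79.970 dB.
Combined: 10·log₁₀(10^(73.965/10)+10^(79.970/10)) = 80.94 dB SPL.

80.94 dB SPL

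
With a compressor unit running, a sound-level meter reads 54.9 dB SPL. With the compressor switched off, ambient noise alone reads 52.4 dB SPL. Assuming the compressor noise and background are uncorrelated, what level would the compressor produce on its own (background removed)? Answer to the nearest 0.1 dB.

51.3 dB SPL

Remove the background by subtracting linear intensities:
L_src = 10·log₁₀(10^(54.9/10) − 10^(52.4/10)) = 10·log₁₀(135200) = 51.3 dB SPL.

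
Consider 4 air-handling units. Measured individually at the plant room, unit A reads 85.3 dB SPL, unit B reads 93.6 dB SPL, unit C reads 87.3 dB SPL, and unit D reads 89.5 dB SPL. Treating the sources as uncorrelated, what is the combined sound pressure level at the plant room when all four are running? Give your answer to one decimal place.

96.1 dB SPL

Add the sources as powers (linear), then convert back to dB:
L_total = 10·log₁₀(10^(85.3/10) + 10^(93.6/10) + 10^(87.3/10) + 10^(89.5/10)) = 10·log₁₀(4058000000) = 96.1 dB SPL.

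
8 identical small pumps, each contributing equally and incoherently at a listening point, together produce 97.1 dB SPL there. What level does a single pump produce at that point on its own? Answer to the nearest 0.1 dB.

8 equal incoherent sources add 10·log₁₀(8) = 9.03 dB over one source.
L_one = 97.1 − 9.03 = 88.1 dB SPL.

88.1 dB SPL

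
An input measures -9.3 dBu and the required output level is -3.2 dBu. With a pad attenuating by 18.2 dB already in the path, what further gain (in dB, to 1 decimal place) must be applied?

24.3 dB

The required make-up gain is the shortfall in the dB sum.
G = -3.2 − (-9.3) + 18.2 = 24.3 dB.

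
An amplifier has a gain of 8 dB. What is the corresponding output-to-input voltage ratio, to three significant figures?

2.51

Voltage ratio = 10^(dB/20).
10^(8/20) = 10^(0.4000) = 2.51.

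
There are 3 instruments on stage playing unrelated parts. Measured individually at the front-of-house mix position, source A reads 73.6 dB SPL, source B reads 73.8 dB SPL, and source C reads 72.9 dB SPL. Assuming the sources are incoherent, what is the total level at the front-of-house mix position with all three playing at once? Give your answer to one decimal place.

Incoherent sources sum as intensities:
L_total = 10·log₁₀(10^(73.6/10) + 10^(73.8/10) + 10^(72.9/10)) = 10·log₁₀(66400000) = 78.2 dB SPL.

78.2 dB SPL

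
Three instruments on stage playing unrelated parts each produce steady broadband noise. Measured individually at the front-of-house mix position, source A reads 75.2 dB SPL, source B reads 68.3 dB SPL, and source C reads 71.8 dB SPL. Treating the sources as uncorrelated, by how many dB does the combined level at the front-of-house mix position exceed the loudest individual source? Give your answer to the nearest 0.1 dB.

2.2 dB

Add the sources as powers (linear), then convert back to dB:
L_total = 10·log₁₀(10^(75.2/10) + 10^(68.3/10) + 10^(71.8/10)) = 77.40 dB SPL.
Excess over the loudest (75.2 dB): 77.40 − 75.2 = 2.2 dB.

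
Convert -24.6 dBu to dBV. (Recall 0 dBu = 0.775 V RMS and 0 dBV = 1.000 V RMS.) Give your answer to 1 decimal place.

The offset between the scales is 20·log₁₀(0.775/1.000) = −2.214 dB.
So dBV = -24.6 − 2.214 = -26.8 dBV.

-26.8 dBV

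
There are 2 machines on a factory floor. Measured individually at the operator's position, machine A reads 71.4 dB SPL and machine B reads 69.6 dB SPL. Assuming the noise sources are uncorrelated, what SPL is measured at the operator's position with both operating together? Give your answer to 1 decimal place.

73.6 dB SPL

Uncorrelated sources add in intensity (power), not in dB.
L_total = 10·log₁₀(10^(71.4/10) + 10^(69.6/10)) = 10·log₁₀(22920000) = 73.6 dB SPL.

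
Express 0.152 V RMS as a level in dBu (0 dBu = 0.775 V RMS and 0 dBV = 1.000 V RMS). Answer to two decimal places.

dBu = 20·log₁₀(V / 0.775 V).
20·log₁₀(0.152/0.775) = -14.15 dBu.

-14.15 dBu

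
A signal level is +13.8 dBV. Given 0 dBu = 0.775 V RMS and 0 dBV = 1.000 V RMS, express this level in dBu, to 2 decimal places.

The offset between the scales is 20·log₁₀(0.775/1.000) = −2.214 dB.
So dBu = +13.8 + 2.214 = +16.01 dBu.

+16.01 dBu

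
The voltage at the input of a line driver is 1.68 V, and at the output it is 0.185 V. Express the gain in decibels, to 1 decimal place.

-19.2 dB

Voltage is an amplitude quantity, so gain = 20·log₁₀(V_out/V_in).
20·log₁₀(0.185/1.68) = 20·log₁₀(0.1101) = -19.2 dB.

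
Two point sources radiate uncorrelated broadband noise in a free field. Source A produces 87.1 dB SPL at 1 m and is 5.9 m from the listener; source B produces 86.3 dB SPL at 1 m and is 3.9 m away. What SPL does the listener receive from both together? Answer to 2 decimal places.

76.31 dB SPL

At the listener: L_A = 87.1 − 20·log₁₀(5.9) = 71.683 dB; L_B = 86.3 − 20·log₁₀(3.9) = 74.479 dB.
Combined: 10·log₁₀(10^(71.683/10)+10^(74.479/10)) = 76.31 dB SPL.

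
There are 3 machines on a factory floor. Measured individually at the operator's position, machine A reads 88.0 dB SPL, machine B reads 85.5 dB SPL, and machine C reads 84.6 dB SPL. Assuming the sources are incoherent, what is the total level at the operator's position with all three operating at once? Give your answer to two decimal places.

Uncorrelated sources add in intensity (power), not in dB.
L_total = 10·log₁₀(10^(88.0/10) + 10^(85.5/10) + 10^(84.6/10)) = 10·log₁₀(1274000000) = 91.05 dB SPL.

91.05 dB SPL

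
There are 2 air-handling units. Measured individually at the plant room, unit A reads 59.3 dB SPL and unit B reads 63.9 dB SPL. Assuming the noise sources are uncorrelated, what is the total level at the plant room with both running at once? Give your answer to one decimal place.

65.2 dB SPL

Add the sources as powers (linear), then convert back to dB:
L_total = 10·log₁₀(10^(59.3/10) + 10^(63.9/10)) = 10·log₁₀(3306000) = 65.2 dB SPL.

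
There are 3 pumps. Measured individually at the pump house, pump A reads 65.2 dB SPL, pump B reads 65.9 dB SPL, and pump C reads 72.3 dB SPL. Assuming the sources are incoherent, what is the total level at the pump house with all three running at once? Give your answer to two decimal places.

Add the sources as powers (linear), then convert back to dB:
L_total = 10·log₁₀(10^(65.2/10) + 10^(65.9/10) + 10^(72.3/10)) = 10·log₁₀(24180000) = 73.84 dB SPL.

73.84 dB SPL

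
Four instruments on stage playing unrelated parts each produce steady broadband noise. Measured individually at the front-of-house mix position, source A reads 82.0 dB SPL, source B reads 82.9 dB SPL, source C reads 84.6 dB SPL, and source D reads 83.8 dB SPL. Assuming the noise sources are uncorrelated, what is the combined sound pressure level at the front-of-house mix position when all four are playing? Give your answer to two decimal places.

89.45 dB SPL

Add the sources as powers (linear), then convert back to dB:
L_total = 10·log₁₀(10^(82.0/10) + 10^(82.9/10) + 10^(84.6/10) + 10^(83.8/10)) = 10·log₁₀(881800000) = 89.45 dB SPL.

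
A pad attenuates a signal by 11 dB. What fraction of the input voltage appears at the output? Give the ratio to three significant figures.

Voltage ratio = 10^(dB/20).
10^(-11/20) = 10^(-0.5500) = 0.282.

0.282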